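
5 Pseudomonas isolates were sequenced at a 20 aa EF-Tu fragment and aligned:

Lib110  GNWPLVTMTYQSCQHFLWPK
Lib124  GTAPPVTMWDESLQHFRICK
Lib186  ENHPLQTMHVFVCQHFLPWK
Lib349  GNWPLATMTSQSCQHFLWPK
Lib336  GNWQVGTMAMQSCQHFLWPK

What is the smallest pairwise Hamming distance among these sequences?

2

Pairwise Hamming distances:
  Lib110 vs Lib124: 10
  Lib110 vs Lib186: 9
  Lib110 vs Lib349: 2
  Lib110 vs Lib336: 5
  Lib124 vs Lib186: 13
  Lib124 vs Lib349: 11
  Lib124 vs Lib336: 12
  Lib186 vs Lib349: 9
  Lib186 vs Lib336: 11
  Lib349 vs Lib336: 5
The smallest is 2, between Lib110 and Lib349.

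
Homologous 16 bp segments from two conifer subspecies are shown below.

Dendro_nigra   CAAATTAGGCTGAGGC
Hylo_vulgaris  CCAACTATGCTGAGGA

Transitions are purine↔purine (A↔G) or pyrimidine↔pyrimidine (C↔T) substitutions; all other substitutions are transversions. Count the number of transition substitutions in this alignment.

Mismatches occur at site 2 (A↔C, transversion), site 5 (T↔C, transition), site 8 (G↔T, transversion), site 16 (C↔A, transversion).
Of the 4 differences, 1 transition and 3 transversions, so the answer is 1.

1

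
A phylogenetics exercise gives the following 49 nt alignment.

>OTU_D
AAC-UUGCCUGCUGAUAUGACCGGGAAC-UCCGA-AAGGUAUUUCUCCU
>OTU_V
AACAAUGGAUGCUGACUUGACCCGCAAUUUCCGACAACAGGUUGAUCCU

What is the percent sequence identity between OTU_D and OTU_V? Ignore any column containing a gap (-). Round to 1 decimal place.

69.6%

Excluding the 3 gap columns leaves 46 comparable sites.
Mismatches occur at site 5 (U↔A), site 8 (C↔G), site 9 (C↔A), site 16 (U↔C), site 17 (A↔U), site 23 (G↔C), site 25 (G↔C), site 28 (C↔U), site 38 (G↔C), site 39 (G↔A), site 40 (U↔G), site 41 (A↔G), site 44 (U↔G), site 45 (C↔A).
32 of the 46 comparable sites match, so the percent identity is 32/46 × 100 = 69.6%.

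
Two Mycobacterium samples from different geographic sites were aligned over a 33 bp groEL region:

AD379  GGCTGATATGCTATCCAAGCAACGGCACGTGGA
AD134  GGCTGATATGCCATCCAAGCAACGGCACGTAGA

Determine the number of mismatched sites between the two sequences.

2

Mismatches occur at site 12 (T/C), site 31 (G/A).
That gives 2 mismatches out of 33 aligned sites, so the Hamming distance is 2.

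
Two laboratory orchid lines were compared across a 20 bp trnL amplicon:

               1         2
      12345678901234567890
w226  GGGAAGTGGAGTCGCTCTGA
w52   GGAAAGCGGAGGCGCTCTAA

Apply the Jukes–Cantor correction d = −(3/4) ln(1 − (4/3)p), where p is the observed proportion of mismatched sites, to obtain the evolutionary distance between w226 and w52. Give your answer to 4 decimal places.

0.2326

The sequences differ at positions 3 (G/A), 7 (T/C), 12 (T/G), 19 (G/A).
p = 4/20 = 0.200000.
d = −0.75 · ln(1 − (4/3)·0.200000) = −0.75 · ln(0.733333) = −0.75 · (-0.310155) = 0.2326.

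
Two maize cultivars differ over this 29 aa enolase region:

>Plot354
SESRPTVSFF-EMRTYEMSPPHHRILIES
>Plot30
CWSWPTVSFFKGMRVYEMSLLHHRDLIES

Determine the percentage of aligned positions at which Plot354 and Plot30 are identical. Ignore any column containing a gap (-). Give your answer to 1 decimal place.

Excluding the 1 gap column leaves 28 comparable sites.
Mismatches occur at site 1 (S→C), site 2 (E→W), site 4 (R→W), site 12 (E→G), site 15 (T→V), site 20 (P→L), site 21 (P→L), site 25 (I→D).
20 of the 28 comparable sites match, so the percent identity is 20/28 × 100 = 71.4%.

71.4%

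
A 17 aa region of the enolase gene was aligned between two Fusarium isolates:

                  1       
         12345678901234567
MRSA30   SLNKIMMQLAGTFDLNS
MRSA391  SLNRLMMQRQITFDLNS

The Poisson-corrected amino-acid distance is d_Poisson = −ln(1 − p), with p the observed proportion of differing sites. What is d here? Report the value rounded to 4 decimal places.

The sequences differ at positions 4 (K/R), 5 (I/L), 9 (L/R), 10 (A/Q), 11 (G/I).
p = 5/17 = 0.294118.
d = −ln(1 − 0.294118) = −ln(0.705882) = 0.3483.

0.3483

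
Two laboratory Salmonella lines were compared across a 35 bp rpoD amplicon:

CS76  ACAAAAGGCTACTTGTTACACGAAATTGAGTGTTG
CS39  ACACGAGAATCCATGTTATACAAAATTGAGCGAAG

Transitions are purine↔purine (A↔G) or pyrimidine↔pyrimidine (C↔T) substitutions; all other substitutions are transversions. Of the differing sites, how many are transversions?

The sequences differ at positions 4 (A/C, transversion), 5 (A/G, transition), 8 (G/A, transition), 9 (C/A, transversion), 11 (A/C, transversion), 13 (T/A, transversion), 19 (C/T, transition), 22 (G/A, transition), 31 (T/C, transition), 33 (T/A, transversion), 34 (T/A, transversion).
Of the 11 differences, 5 transitions and 6 transversions, so the answer is 6.

6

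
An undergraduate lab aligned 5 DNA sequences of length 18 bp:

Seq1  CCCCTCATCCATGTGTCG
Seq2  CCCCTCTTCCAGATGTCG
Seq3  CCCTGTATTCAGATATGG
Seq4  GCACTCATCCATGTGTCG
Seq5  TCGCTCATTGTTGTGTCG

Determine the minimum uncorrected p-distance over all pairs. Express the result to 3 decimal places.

Pairwise Hamming distances:
  Seq1 vs Seq2: 3
  Seq1 vs Seq3: 8
  Seq1 vs Seq4: 2
  Seq1 vs Seq5: 5
  Seq2 vs Seq3: 7
  Seq2 vs Seq4: 5
  Seq2 vs Seq5: 8
  Seq3 vs Seq4: 10
  Seq3 vs Seq5: 11
  Seq4 vs Seq5: 5
The smallest is 2 mismatches, between Seq1 and Seq4; p = 2/18 = 0.111.

0.111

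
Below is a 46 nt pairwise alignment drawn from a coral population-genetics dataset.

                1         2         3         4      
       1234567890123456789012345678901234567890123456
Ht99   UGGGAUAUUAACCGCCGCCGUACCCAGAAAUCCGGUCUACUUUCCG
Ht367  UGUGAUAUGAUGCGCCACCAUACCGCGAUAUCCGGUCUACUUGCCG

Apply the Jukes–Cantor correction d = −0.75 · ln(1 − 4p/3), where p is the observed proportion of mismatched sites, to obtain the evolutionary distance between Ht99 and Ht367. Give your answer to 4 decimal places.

0.2567

The sequences differ at positions 3 (G/U), 9 (U/G), 11 (A/U), 12 (C/G), 17 (G/A), 20 (G/A), 25 (C/G), 26 (A/C), 29 (A/U), 43 (U/G).
p = 10/46 = 0.217391.
d = −0.75 · ln(1 − (4/3)·0.217391) = −0.75 · ln(0.710145) = −0.75 · (-0.342286) = 0.2567.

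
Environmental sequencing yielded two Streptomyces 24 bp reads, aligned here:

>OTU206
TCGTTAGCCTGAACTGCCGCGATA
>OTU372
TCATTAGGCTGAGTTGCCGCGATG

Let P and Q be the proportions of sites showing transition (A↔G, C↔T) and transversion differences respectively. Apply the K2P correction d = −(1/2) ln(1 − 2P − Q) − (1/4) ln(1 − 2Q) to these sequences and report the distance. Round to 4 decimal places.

Differing sites — 3:G/A (Ti); 8:C/G (Tv); 13:A/G (Ti); 14:C/T (Ti); 24:A/G (Ti).
Of the 5 differences, 4 transitions and 1 transversion over 24 sites: P = 4/24 = 0.166667, Q = 1/24 = 0.041667.
d = −0.5·ln(0.624999) − 0.25·ln(0.916666) = −0.5·(-0.470005) − 0.25·(-0.087012) = 0.2568.

0.2568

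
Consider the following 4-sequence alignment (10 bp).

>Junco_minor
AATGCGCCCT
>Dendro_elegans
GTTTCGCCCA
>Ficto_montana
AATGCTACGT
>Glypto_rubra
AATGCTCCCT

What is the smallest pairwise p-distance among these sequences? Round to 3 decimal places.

0.100

Pairwise Hamming distances:
  Junco_minor vs Dendro_elegans: 4
  Junco_minor vs Ficto_montana: 3
  Junco_minor vs Glypto_rubra: 1
  Dendro_elegans vs Ficto_montana: 7
  Dendro_elegans vs Glypto_rubra: 5
  Ficto_montana vs Glypto_rubra: 2
The smallest is 1 mismatch, between Junco_minor and Glypto_rubra; p = 1/10 = 0.100.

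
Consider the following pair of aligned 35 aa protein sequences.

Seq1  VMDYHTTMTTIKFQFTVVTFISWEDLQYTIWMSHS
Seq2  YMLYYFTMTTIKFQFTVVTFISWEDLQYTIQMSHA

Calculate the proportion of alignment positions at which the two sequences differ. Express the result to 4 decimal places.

0.1714

Differing sites — 1:V/Y; 3:D/L; 5:H/Y; 6:T/F; 31:W/Q; 35:S/A.
There are 6 differences over 35 sites, so p = 6/35 = 0.1714.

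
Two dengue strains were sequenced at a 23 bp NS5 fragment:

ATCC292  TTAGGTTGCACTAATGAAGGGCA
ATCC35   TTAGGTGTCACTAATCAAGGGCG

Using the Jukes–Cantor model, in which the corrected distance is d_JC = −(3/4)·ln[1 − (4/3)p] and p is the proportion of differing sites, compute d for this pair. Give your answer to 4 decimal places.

0.1979

Differing sites — 7:T/G; 8:G/T; 16:G/C; 23:A/G.
p = 4/23 = 0.173913.
d = −0.75 · ln(1 − (4/3)·0.173913) = −0.75 · ln(0.768116) = −0.75 · (-0.263815) = 0.1979.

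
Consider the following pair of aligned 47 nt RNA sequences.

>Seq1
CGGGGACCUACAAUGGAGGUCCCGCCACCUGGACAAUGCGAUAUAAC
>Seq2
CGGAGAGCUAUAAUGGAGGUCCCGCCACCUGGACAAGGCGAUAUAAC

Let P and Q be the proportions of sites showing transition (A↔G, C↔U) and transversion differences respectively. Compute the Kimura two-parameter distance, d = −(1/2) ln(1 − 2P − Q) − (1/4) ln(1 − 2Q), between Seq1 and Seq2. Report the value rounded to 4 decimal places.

0.0905

Mismatches occur at site 4 (G/A, transition), site 7 (C/G, transversion), site 11 (C/U, transition), site 37 (U/G, transversion).
Of the 4 differences, 2 transitions and 2 transversions over 47 sites: P = 2/47 = 0.042553, Q = 2/47 = 0.042553.
d = −0.5·ln(0.872341) − 0.25·ln(0.914894) = −0.5·(-0.136575) − 0.25·(-0.088947) = 0.0905.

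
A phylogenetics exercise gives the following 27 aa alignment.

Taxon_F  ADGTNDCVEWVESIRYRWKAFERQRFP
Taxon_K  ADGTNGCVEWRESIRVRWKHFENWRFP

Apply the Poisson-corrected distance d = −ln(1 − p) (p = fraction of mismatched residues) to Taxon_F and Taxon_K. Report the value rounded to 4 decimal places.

0.2513

The sequences differ at positions 6 (D/G), 11 (V/R), 16 (Y/V), 20 (A/H), 23 (R/N), 24 (Q/W).
p = 6/27 = 0.222222.
d = −ln(1 − 0.222222) = −ln(0.777778) = 0.2513.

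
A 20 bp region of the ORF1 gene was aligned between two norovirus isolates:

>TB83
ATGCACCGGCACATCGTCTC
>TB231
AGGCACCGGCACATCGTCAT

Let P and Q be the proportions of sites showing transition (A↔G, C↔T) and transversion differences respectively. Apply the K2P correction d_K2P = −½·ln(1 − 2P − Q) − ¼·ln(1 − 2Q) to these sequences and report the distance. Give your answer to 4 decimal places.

The sequences differ at positions 2 (T/G, transversion), 19 (T/A, transversion), 20 (C/T, transition).
Of the 3 differences, 1 transition and 2 transversions over 20 sites: P = 1/20 = 0.050000, Q = 2/20 = 0.100000.
d = −0.5·ln(0.800000) − 0.25·ln(0.800000) = −0.5·(-0.223144) − 0.25·(-0.223144) = 0.1674.

0.1674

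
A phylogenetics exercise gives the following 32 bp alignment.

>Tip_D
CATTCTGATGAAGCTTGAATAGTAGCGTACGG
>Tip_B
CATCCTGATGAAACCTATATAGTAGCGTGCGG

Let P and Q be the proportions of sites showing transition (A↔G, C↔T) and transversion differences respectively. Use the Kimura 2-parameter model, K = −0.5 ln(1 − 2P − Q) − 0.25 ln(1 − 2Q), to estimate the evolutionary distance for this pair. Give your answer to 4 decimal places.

0.2267

Differing sites — 4:T/C (Ti); 13:G/A (Ti); 15:T/C (Ti); 17:G/A (Ti); 18:A/T (Tv); 29:A/G (Ti).
Of the 6 differences, 5 transitions and 1 transversion over 32 sites: P = 5/32 = 0.156250, Q = 1/32 = 0.031250.
d = −0.5·ln(0.656250) − 0.25·ln(0.937500) = −0.5·(-0.421213) − 0.25·(-0.064539) = 0.2267.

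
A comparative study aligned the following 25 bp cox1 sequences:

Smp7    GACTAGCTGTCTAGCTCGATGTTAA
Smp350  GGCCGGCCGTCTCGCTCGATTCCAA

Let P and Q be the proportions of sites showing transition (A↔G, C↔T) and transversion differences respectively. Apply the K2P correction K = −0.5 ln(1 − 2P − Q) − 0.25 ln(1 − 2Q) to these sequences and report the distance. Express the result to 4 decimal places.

Mismatches occur at site 2 (A→G, transition), site 4 (T→C, transition), site 5 (A→G, transition), site 8 (T→C, transition), site 13 (A→C, transversion), site 21 (G→T, transversion), site 22 (T→C, transition), site 23 (T→C, transition).
Of the 8 differences, 6 transitions and 2 transversions over 25 sites: P = 6/25 = 0.240000, Q = 2/25 = 0.080000.
d = −0.5·ln(0.440000) − 0.25·ln(0.840000) = −0.5·(-0.820981) − 0.25·(-0.174353) = 0.4541.

0.4541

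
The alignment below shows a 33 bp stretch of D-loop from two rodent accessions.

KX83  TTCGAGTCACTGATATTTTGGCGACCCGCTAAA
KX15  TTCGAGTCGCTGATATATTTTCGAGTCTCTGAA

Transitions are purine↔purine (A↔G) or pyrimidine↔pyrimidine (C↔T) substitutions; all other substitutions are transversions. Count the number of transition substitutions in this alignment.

3

Differing sites — 9:A/G (Ti); 17:T/A (Tv); 20:G/T (Tv); 21:G/T (Tv); 25:C/G (Tv); 26:C/T (Ti); 28:G/T (Tv); 31:A/G (Ti).
Of the 8 differences, 3 transitions and 5 transversions, so the answer is 3.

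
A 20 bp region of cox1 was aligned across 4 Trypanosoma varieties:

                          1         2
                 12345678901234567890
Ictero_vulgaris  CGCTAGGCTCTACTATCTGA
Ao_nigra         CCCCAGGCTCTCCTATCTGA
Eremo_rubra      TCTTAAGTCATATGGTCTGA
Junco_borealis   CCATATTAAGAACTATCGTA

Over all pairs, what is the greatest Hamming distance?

13

Pairwise Hamming distances:
  Ictero_vulgaris vs Ao_nigra: 3
  Ictero_vulgaris vs Eremo_rubra: 10
  Ictero_vulgaris vs Junco_borealis: 10
  Ao_nigra vs Eremo_rubra: 11
  Ao_nigra vs Junco_borealis: 11
  Eremo_rubra vs Junco_borealis: 13
The largest is 13, between Eremo_rubra and Junco_borealis.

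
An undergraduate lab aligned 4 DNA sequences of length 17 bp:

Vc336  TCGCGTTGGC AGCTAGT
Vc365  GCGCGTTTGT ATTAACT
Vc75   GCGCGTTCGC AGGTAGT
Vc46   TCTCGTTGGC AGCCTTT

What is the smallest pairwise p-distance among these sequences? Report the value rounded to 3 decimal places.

0.176

Pairwise Hamming distances:
  Vc336 vs Vc365: 7
  Vc336 vs Vc75: 3
  Vc336 vs Vc46: 4
  Vc365 vs Vc75: 6
  Vc365 vs Vc46: 9
  Vc75 vs Vc46: 7
The smallest is 3 mismatches, between Vc336 and Vc75; p = 3/17 = 0.176.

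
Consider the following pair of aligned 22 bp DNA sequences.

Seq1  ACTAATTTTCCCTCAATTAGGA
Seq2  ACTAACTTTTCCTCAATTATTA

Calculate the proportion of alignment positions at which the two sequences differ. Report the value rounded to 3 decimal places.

0.182

Mismatches occur at site 6 (T→C), site 10 (C→T), site 20 (G→T), site 21 (G→T).
There are 4 differences over 22 sites, so p = 4/22 = 0.182.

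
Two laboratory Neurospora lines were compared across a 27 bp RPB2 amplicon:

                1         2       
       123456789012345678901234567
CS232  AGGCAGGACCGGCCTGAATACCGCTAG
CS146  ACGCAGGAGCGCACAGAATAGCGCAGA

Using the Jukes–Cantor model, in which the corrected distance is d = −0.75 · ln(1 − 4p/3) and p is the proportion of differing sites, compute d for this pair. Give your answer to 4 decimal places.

Differing sites — 2:G/C; 9:C/G; 12:G/C; 13:C/A; 15:T/A; 21:C/G; 25:T/A; 26:A/G; 27:G/A.
p = 9/27 = 0.333333.
d = −0.75 · ln(1 − (4/3)·0.333333) = −0.75 · ln(0.555556) = −0.75 · (-0.587786) = 0.4408.

0.4408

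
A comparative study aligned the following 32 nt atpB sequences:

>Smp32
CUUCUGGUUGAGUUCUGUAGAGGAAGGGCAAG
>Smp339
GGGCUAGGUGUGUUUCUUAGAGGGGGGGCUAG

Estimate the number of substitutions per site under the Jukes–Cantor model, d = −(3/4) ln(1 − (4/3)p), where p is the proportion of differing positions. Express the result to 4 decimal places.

Mismatches occur at site 1 (C↔G), site 2 (U↔G), site 3 (U↔G), site 6 (G↔A), site 8 (U↔G), site 11 (A↔U), site 15 (C↔U), site 16 (U↔C), site 17 (G↔U), site 24 (A↔G), site 25 (A↔G), site 30 (A↔U).
p = 12/32 = 0.375000.
d = −0.75 · ln(1 − (4/3)·0.375000) = −0.75 · ln(0.500000) = −0.75 · (-0.693147) = 0.5199.

0.5199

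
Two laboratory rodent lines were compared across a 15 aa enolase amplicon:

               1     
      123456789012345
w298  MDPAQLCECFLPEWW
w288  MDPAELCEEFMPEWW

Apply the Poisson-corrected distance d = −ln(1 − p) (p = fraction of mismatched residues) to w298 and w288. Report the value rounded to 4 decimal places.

0.2231

The sequences differ at positions 5 (Q/E), 9 (C/E), 11 (L/M).
p = 3/15 = 0.200000.
d = −ln(1 − 0.200000) = −ln(0.800000) = 0.2231.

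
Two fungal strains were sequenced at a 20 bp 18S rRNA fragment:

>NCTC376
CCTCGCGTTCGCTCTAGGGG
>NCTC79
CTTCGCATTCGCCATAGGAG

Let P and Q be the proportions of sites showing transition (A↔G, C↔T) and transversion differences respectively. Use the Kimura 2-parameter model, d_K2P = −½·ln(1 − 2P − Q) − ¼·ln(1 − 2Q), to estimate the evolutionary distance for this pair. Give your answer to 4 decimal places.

Mismatches occur at site 2 (C↔T, transition), site 7 (G↔A, transition), site 13 (T↔C, transition), site 14 (C↔A, transversion), site 19 (G↔A, transition).
Of the 5 differences, 4 transitions and 1 transversion over 20 sites: P = 4/20 = 0.200000, Q = 1/20 = 0.050000.
d = −0.5·ln(0.550000) − 0.25·ln(0.900000) = −0.5·(-0.597837) − 0.25·(-0.105361) = 0.3253.

0.3253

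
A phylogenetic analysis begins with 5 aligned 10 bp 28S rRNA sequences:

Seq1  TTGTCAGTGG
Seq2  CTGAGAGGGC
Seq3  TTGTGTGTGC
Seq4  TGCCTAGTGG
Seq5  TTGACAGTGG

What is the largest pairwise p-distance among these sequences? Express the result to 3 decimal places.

Pairwise Hamming distances:
  Seq1 vs Seq2: 5
  Seq1 vs Seq3: 3
  Seq1 vs Seq4: 4
  Seq1 vs Seq5: 1
  Seq2 vs Seq3: 4
  Seq2 vs Seq4: 7
  Seq2 vs Seq5: 4
  Seq3 vs Seq4: 6
  Seq3 vs Seq5: 4
  Seq4 vs Seq5: 4
The largest is 7 mismatches, between Seq2 and Seq4; p = 7/10 = 0.700.

0.700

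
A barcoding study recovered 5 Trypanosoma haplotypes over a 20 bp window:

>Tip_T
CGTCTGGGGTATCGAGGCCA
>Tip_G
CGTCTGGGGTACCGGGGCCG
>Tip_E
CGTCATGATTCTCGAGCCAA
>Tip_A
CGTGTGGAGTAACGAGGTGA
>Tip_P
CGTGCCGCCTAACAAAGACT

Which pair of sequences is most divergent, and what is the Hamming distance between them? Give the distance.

13

Pairwise Hamming distances:
  Tip_T vs Tip_G: 3
  Tip_T vs Tip_E: 7
  Tip_T vs Tip_A: 5
  Tip_T vs Tip_P: 10
  Tip_G vs Tip_E: 10
  Tip_G vs Tip_A: 7
  Tip_G vs Tip_P: 11
  Tip_E vs Tip_A: 9
  Tip_E vs Tip_P: 13
  Tip_A vs Tip_P: 9
The largest is 13, between Tip_E and Tip_P.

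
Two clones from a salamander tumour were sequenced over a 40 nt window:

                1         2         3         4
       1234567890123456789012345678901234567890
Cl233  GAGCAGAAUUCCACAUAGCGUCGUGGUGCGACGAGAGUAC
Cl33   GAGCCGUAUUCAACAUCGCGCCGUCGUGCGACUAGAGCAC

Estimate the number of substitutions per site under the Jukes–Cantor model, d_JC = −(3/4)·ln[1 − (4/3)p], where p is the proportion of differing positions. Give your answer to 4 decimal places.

0.2326

Differing sites — 5:A/C; 7:A/U; 12:C/A; 17:A/C; 21:U/C; 25:G/C; 33:G/U; 38:U/C.
p = 8/40 = 0.200000.
d = −0.75 · ln(1 − (4/3)·0.200000) = −0.75 · ln(0.733333) = −0.75 · (-0.310155) = 0.2326.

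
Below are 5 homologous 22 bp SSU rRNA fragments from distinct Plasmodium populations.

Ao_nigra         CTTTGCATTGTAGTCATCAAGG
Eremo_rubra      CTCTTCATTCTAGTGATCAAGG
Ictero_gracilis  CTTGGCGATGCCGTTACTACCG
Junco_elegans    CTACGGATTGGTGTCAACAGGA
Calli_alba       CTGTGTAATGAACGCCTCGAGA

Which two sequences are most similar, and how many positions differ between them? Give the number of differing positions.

4

Pairwise Hamming distances:
  Ao_nigra vs Eremo_rubra: 4
  Ao_nigra vs Ictero_gracilis: 10
  Ao_nigra vs Junco_elegans: 8
  Ao_nigra vs Calli_alba: 9
  Eremo_rubra vs Ictero_gracilis: 13
  Eremo_rubra vs Junco_elegans: 11
  Eremo_rubra vs Calli_alba: 12
  Ictero_gracilis vs Junco_elegans: 13
  Ictero_gracilis vs Calli_alba: 16
  Junco_elegans vs Calli_alba: 12
The smallest is 4, between Ao_nigra and Eremo_rubra.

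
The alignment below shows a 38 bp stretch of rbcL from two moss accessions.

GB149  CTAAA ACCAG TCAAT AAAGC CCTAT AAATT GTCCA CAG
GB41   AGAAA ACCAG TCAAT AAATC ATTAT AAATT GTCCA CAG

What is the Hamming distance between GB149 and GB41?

Mismatches occur at site 1 (C↔A), site 2 (T↔G), site 19 (G↔T), site 21 (C↔A), site 22 (C↔T).
That gives 5 mismatches out of 38 aligned sites, so the Hamming distance is 5.

5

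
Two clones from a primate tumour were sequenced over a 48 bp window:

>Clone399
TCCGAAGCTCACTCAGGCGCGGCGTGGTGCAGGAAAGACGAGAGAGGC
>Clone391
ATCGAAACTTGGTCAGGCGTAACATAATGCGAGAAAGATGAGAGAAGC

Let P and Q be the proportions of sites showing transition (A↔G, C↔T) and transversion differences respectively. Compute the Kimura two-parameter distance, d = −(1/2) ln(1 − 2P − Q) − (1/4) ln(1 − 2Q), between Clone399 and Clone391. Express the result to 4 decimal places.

The sequences differ at positions 1 (T/A, transversion), 2 (C/T, transition), 7 (G/A, transition), 10 (C/T, transition), 11 (A/G, transition), 12 (C/G, transversion), 20 (C/T, transition), 21 (G/A, transition), 22 (G/A, transition), 24 (G/A, transition), 26 (G/A, transition), 27 (G/A, transition), 31 (A/G, transition), 32 (G/A, transition), 39 (C/T, transition), 46 (G/A, transition).
Of the 16 differences, 14 transitions and 2 transversions over 48 sites: P = 14/48 = 0.291667, Q = 2/48 = 0.041667.
d = −0.5·ln(0.374999) − 0.25·ln(0.916666) = −0.5·(-0.980832) − 0.25·(-0.087012) = 0.5122.

0.5122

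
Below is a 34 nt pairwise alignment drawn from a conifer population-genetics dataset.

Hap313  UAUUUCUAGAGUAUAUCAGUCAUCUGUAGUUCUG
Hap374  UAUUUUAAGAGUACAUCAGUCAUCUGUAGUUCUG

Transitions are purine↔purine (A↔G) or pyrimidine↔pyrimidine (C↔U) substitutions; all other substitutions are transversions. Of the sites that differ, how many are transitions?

2

Differing sites — 6:C/U (Ti); 7:U/A (Tv); 14:U/C (Ti).
Of the 3 differences, 2 transitions and 1 transversion, so the answer is 2.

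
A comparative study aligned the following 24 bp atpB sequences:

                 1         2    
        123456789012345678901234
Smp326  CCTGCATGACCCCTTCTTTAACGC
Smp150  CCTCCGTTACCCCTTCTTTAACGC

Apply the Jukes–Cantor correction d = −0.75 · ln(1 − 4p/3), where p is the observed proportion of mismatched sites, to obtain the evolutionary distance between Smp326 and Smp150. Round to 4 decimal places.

The sequences differ at positions 4 (G/C), 6 (A/G), 8 (G/T).
p = 3/24 = 0.125000.
d = −0.75 · ln(1 − (4/3)·0.125000) = −0.75 · ln(0.833333) = −0.75 · (-0.182322) = 0.1367.

0.1367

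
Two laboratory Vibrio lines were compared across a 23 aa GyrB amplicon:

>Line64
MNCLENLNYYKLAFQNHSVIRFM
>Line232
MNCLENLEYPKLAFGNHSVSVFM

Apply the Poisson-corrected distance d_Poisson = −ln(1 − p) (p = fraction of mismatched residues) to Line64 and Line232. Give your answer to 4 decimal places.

0.2451

The sequences differ at positions 8 (N/E), 10 (Y/P), 15 (Q/G), 20 (I/S), 21 (R/V).
p = 5/23 = 0.217391.
d = −ln(1 − 0.217391) = −ln(0.782609) = 0.2451.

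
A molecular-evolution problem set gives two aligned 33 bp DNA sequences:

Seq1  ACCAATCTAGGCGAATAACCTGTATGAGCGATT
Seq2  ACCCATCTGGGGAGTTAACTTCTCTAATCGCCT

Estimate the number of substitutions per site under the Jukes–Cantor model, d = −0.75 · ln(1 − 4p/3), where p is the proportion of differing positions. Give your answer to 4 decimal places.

Differing sites — 4:A/C; 9:A/G; 12:C/G; 13:G/A; 14:A/G; 15:A/T; 20:C/T; 22:G/C; 24:A/C; 26:G/A; 28:G/T; 31:A/C; 32:T/C.
p = 13/33 = 0.393939.
d = −0.75 · ln(1 − (4/3)·0.393939) = −0.75 · ln(0.474748) = −0.75 · (-0.744971) = 0.5587.

0.5587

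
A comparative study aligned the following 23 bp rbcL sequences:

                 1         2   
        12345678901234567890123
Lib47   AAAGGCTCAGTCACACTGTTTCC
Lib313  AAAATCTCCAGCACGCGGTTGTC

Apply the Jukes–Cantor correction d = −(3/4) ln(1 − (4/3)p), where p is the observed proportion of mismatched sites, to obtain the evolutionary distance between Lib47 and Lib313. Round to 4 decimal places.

The sequences differ at positions 4 (G/A), 5 (G/T), 9 (A/C), 10 (G/A), 11 (T/G), 15 (A/G), 17 (T/G), 21 (T/G), 22 (C/T).
p = 9/23 = 0.391304.
d = −0.75 · ln(1 − (4/3)·0.391304) = −0.75 · ln(0.478261) = −0.75 · (-0.737599) = 0.5532.

0.5532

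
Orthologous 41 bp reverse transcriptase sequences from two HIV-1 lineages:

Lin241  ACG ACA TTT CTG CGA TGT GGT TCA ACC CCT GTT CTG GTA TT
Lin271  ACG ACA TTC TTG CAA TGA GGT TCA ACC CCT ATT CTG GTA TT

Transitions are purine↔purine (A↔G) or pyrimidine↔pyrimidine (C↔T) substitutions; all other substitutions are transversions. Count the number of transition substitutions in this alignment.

4

Mismatches occur at site 9 (T→C, transition), site 10 (C→T, transition), site 14 (G→A, transition), site 18 (T→A, transversion), site 31 (G→A, transition).
Of the 5 differences, 4 transitions and 1 transversion, so the answer is 4.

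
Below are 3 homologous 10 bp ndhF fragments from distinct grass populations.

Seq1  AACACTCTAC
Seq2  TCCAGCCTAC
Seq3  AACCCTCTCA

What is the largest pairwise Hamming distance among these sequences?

7

Pairwise Hamming distances:
  Seq1 vs Seq2: 4
  Seq1 vs Seq3: 3
  Seq2 vs Seq3: 7
The largest is 7, between Seq2 and Seq3.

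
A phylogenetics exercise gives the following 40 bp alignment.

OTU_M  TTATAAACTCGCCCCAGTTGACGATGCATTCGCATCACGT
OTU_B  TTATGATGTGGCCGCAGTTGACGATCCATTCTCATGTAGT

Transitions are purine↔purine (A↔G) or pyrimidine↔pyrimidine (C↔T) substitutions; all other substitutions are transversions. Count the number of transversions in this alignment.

9

The sequences differ at positions 5 (A/G, transition), 7 (A/T, transversion), 8 (C/G, transversion), 10 (C/G, transversion), 14 (C/G, transversion), 26 (G/C, transversion), 32 (G/T, transversion), 36 (C/G, transversion), 37 (A/T, transversion), 38 (C/A, transversion).
Of the 10 differences, 1 transition and 9 transversions, so the answer is 9.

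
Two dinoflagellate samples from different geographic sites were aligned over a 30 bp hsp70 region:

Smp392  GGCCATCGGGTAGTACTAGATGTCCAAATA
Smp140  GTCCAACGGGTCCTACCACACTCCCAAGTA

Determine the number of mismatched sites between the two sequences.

Mismatches occur at site 2 (G/T), site 6 (T/A), site 12 (A/C), site 13 (G/C), site 17 (T/C), site 19 (G/C), site 21 (T/C), site 22 (G/T), site 23 (T/C), site 28 (A/G).
That gives 10 mismatches out of 30 aligned sites, so the Hamming distance is 10.

10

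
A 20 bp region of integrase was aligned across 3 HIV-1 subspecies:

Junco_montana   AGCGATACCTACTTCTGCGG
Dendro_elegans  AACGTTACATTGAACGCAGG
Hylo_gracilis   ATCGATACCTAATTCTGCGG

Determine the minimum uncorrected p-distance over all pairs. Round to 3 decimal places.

Pairwise Hamming distances:
  Junco_montana vs Dendro_elegans: 10
  Junco_montana vs Hylo_gracilis: 2
  Dendro_elegans vs Hylo_gracilis: 10
The smallest is 2 mismatches, between Junco_montana and Hylo_gracilis; p = 2/20 = 0.100.

0.100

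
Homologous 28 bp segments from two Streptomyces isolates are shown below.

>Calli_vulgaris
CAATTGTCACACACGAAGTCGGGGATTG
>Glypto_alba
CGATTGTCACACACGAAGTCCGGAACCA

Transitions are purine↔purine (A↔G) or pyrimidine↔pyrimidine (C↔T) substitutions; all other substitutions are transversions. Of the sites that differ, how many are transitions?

5

Differing sites — 2:A/G (Ti); 21:G/C (Tv); 24:G/A (Ti); 26:T/C (Ti); 27:T/C (Ti); 28:G/A (Ti).
Of the 6 differences, 5 transitions and 1 transversion, so the answer is 5.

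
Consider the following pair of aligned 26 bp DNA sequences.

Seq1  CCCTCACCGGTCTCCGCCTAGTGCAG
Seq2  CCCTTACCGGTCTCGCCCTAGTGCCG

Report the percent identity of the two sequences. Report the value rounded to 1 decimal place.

84.6%

Differing sites — 5:C/T; 15:C/G; 16:G/C; 25:A/C.
22 of the 26 sites match, so the percent identity is 22/26 × 100 = 84.6%.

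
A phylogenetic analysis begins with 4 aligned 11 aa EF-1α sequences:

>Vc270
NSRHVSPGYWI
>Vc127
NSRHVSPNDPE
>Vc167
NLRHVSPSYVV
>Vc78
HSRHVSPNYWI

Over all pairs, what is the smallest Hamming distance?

Pairwise Hamming distances:
  Vc270 vs Vc127: 4
  Vc270 vs Vc167: 4
  Vc270 vs Vc78: 2
  Vc127 vs Vc167: 5
  Vc127 vs Vc78: 4
  Vc167 vs Vc78: 5
The smallest is 2, between Vc270 and Vc78.

2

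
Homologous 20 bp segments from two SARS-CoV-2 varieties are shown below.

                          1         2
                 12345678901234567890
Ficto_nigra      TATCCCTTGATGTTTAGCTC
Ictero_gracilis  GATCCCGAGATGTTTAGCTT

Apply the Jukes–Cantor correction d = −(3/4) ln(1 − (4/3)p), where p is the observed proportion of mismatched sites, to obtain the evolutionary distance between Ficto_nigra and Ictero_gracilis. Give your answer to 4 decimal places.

0.2326

Differing sites — 1:T/G; 7:T/G; 8:T/A; 20:C/T.
p = 4/20 = 0.200000.
d = −0.75 · ln(1 − (4/3)·0.200000) = −0.75 · ln(0.733333) = −0.75 · (-0.310155) = 0.2326.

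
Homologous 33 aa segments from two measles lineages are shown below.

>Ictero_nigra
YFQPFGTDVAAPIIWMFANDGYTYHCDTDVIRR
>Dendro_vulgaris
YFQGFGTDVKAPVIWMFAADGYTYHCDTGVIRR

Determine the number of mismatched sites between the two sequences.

5

Mismatches occur at site 4 (P↔G), site 10 (A↔K), site 13 (I↔V), site 19 (N↔A), site 29 (D↔G).
That gives 5 mismatches out of 33 aligned sites, so the Hamming distance is 5.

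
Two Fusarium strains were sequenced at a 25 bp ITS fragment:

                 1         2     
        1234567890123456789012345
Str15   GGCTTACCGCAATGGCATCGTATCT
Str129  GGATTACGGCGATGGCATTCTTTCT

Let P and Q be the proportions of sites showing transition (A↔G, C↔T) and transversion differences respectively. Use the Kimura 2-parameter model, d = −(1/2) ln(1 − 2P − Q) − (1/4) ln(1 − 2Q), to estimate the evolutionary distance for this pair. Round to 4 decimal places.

Differing sites — 3:C/A (Tv); 8:C/G (Tv); 11:A/G (Ti); 19:C/T (Ti); 20:G/C (Tv); 22:A/T (Tv).
Of the 6 differences, 2 transitions and 4 transversions over 25 sites: P = 2/25 = 0.080000, Q = 4/25 = 0.160000.
d = −0.5·ln(0.680000) − 0.25·ln(0.680000) = −0.5·(-0.385662) − 0.25·(-0.385662) = 0.2892.

0.2892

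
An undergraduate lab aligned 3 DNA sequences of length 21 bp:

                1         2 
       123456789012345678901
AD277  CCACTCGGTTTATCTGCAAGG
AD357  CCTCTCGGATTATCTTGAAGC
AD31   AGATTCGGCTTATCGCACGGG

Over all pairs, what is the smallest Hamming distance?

Pairwise Hamming distances:
  AD277 vs AD357: 5
  AD277 vs AD31: 9
  AD357 vs AD31: 11
The smallest is 5, between AD277 and AD357.

5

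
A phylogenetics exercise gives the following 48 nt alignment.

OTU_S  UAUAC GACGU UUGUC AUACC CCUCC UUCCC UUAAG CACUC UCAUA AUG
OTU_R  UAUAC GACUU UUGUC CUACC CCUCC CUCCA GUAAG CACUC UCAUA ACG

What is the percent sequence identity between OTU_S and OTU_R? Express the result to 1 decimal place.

87.5%

Differing sites — 9:G/U; 16:A/C; 26:U/C; 30:C/A; 31:U/G; 47:U/C.
42 of the 48 sites match, so the percent identity is 42/48 × 100 = 87.5%.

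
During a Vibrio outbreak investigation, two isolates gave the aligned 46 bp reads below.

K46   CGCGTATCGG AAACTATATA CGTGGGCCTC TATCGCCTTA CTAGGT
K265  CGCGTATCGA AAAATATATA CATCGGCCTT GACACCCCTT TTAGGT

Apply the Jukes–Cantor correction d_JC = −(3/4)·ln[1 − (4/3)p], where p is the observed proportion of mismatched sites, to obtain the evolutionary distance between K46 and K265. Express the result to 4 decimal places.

Mismatches occur at site 10 (G↔A), site 14 (C↔A), site 22 (G↔A), site 24 (G↔C), site 30 (C↔T), site 31 (T↔G), site 33 (T↔C), site 34 (C↔A), site 35 (G↔C), site 38 (T↔C), site 40 (A↔T), site 41 (C↔T).
p = 12/46 = 0.260870.
d = −0.75 · ln(1 − (4/3)·0.260870) = −0.75 · ln(0.652173) = −0.75 · (-0.427445) = 0.3206.

0.3206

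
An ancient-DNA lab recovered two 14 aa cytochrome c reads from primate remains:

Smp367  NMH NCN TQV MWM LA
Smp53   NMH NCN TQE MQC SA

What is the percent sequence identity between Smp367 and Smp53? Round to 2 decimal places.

Mismatches occur at site 9 (V/E), site 11 (W/Q), site 12 (M/C), site 13 (L/S).
10 of the 14 sites match, so the percent identity is 10/14 × 100 = 71.43%.

71.43%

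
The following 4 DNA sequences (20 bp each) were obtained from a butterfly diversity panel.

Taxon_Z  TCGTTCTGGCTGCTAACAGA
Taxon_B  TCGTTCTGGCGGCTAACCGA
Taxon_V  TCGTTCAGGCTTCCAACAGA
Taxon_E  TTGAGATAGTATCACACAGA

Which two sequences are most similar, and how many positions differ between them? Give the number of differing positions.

Pairwise Hamming distances:
  Taxon_Z vs Taxon_B: 2
  Taxon_Z vs Taxon_V: 3
  Taxon_Z vs Taxon_E: 10
  Taxon_B vs Taxon_V: 5
  Taxon_B vs Taxon_E: 11
  Taxon_V vs Taxon_E: 10
The smallest is 2, between Taxon_Z and Taxon_B.

2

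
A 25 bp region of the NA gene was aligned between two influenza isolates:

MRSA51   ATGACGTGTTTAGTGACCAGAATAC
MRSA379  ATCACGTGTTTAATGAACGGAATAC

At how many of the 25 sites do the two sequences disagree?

4

Mismatches occur at site 3 (G→C), site 13 (G→A), site 17 (C→A), site 19 (A→G).
That gives 4 mismatches out of 25 aligned sites, so the Hamming distance is 4.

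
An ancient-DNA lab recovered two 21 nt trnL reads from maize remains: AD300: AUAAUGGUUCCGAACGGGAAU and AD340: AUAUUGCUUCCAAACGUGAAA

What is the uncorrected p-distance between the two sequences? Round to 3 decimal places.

Differing sites — 4:A/U; 7:G/C; 12:G/A; 17:G/U; 21:U/A.
There are 5 differences over 21 sites, so p = 5/21 = 0.238.

0.238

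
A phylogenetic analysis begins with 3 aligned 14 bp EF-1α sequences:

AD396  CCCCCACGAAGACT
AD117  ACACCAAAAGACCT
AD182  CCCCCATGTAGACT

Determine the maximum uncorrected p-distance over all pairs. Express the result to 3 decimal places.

0.571

Pairwise Hamming distances:
  AD396 vs AD117: 7
  AD396 vs AD182: 2
  AD117 vs AD182: 8
The largest is 8 mismatches, between AD117 and AD182; p = 8/14 = 0.571.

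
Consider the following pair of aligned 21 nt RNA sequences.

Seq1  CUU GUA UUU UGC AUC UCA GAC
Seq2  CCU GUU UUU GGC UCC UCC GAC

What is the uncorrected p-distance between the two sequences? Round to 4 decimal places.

Mismatches occur at site 2 (U↔C), site 6 (A↔U), site 10 (U↔G), site 13 (A↔U), site 14 (U↔C), site 18 (A↔C).
There are 6 differences over 21 sites, so p = 6/21 = 0.2857.

0.2857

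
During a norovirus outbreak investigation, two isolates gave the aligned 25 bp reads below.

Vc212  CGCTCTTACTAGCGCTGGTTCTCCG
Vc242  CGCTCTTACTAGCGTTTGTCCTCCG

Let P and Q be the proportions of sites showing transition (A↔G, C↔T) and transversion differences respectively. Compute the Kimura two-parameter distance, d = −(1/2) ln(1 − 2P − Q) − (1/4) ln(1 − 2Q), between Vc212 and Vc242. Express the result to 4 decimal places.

The sequences differ at positions 15 (C/T, transition), 17 (G/T, transversion), 20 (T/C, transition).
Of the 3 differences, 2 transitions and 1 transversion over 25 sites: P = 2/25 = 0.080000, Q = 1/25 = 0.040000.
d = −0.5·ln(0.800000) − 0.25·ln(0.920000) = −0.5·(-0.223144) − 0.25·(-0.083382) = 0.1324.

0.1324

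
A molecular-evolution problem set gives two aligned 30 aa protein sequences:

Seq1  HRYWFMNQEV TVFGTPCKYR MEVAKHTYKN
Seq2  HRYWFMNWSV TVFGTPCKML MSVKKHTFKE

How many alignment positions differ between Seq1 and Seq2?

The sequences differ at positions 8 (Q/W), 9 (E/S), 19 (Y/M), 20 (R/L), 22 (E/S), 24 (A/K), 28 (Y/F), 30 (N/E).
That gives 8 mismatches out of 30 aligned sites, so the Hamming distance is 8.

8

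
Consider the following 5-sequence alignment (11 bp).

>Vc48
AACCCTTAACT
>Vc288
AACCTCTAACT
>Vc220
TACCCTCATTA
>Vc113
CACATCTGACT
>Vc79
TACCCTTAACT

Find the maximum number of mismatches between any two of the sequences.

9

Pairwise Hamming distances:
  Vc48 vs Vc288: 2
  Vc48 vs Vc220: 5
  Vc48 vs Vc113: 5
  Vc48 vs Vc79: 1
  Vc288 vs Vc220: 7
  Vc288 vs Vc113: 3
  Vc288 vs Vc79: 3
  Vc220 vs Vc113: 9
  Vc220 vs Vc79: 4
  Vc113 vs Vc79: 5
The largest is 9, between Vc220 and Vc113.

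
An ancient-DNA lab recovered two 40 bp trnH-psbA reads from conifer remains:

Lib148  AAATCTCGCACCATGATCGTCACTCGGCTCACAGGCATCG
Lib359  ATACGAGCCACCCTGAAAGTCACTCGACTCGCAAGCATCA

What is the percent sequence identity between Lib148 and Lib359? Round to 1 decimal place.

Differing sites — 2:A/T; 4:T/C; 5:C/G; 6:T/A; 7:C/G; 8:G/C; 13:A/C; 17:T/A; 18:C/A; 27:G/A; 31:A/G; 34:G/A; 40:G/A.
27 of the 40 sites match, so the percent identity is 27/40 × 100 = 67.5%.

67.5%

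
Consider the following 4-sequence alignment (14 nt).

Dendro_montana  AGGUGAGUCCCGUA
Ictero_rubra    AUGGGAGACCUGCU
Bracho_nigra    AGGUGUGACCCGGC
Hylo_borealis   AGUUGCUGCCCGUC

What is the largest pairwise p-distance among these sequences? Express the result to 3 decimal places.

0.643

Pairwise Hamming distances:
  Dendro_montana vs Ictero_rubra: 6
  Dendro_montana vs Bracho_nigra: 4
  Dendro_montana vs Hylo_borealis: 5
  Ictero_rubra vs Bracho_nigra: 6
  Ictero_rubra vs Hylo_borealis: 9
  Bracho_nigra vs Hylo_borealis: 5
The largest is 9 mismatches, between Ictero_rubra and Hylo_borealis; p = 9/14 = 0.643.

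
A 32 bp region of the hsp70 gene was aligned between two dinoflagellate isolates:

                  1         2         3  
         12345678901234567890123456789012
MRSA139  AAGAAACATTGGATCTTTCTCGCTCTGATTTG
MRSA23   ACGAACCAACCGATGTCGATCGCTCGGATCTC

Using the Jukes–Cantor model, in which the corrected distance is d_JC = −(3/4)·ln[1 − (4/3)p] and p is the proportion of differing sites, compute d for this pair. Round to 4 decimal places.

Differing sites — 2:A/C; 6:A/C; 9:T/A; 10:T/C; 11:G/C; 15:C/G; 17:T/C; 18:T/G; 19:C/A; 26:T/G; 30:T/C; 32:G/C.
p = 12/32 = 0.375000.
d = −0.75 · ln(1 − (4/3)·0.375000) = −0.75 · ln(0.500000) = −0.75 · (-0.693147) = 0.5199.

0.5199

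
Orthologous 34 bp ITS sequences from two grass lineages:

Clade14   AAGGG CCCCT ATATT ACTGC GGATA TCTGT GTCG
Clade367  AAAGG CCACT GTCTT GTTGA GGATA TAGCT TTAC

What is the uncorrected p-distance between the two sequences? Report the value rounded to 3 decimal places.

Differing sites — 3:G/A; 8:C/A; 11:A/G; 13:A/C; 16:A/G; 17:C/T; 20:C/A; 27:C/A; 28:T/G; 29:G/C; 31:G/T; 33:C/A; 34:G/C.
There are 13 differences over 34 sites, so p = 13/34 = 0.382.

0.382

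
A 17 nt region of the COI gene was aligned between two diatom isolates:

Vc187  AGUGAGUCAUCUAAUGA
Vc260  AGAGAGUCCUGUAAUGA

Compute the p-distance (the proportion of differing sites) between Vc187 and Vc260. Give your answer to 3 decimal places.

0.176

Mismatches occur at site 3 (U↔A), site 9 (A↔C), site 11 (C↔G).
There are 3 differences over 17 sites, so p = 3/17 = 0.176.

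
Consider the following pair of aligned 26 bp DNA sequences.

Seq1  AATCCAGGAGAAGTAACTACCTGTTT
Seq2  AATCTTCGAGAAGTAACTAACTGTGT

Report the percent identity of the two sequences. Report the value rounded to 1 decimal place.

The sequences differ at positions 5 (C/T), 6 (A/T), 7 (G/C), 20 (C/A), 25 (T/G).
21 of the 26 sites match, so the percent identity is 21/26 × 100 = 80.8%.

80.8%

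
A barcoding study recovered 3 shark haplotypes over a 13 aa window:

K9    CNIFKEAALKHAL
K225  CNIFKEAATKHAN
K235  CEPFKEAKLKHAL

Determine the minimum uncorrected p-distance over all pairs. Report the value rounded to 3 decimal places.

Pairwise Hamming distances:
  K9 vs K225: 2
  K9 vs K235: 3
  K225 vs K235: 5
The smallest is 2 mismatches, between K9 and K225; p = 2/13 = 0.154.

0.154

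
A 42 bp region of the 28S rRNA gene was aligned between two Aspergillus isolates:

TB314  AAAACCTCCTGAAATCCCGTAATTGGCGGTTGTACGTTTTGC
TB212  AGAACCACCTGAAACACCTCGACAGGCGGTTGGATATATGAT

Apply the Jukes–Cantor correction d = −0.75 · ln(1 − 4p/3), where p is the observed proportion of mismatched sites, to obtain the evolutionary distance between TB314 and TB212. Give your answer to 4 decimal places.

0.5319

The sequences differ at positions 2 (A/G), 7 (T/A), 15 (T/C), 16 (C/A), 19 (G/T), 20 (T/C), 21 (A/G), 23 (T/C), 24 (T/A), 33 (T/G), 35 (C/T), 36 (G/A), 38 (T/A), 40 (T/G), 41 (G/A), 42 (C/T).
p = 16/42 = 0.380952.
d = −0.75 · ln(1 − (4/3)·0.380952) = −0.75 · ln(0.492064) = −0.75 · (-0.709146) = 0.5319.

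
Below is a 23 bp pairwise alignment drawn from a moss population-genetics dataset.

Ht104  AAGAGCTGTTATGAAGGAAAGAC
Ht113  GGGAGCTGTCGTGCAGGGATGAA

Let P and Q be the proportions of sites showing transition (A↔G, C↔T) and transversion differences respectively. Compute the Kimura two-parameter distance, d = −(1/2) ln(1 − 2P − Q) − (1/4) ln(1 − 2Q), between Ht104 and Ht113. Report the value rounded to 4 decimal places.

0.4920

The sequences differ at positions 1 (A/G, transition), 2 (A/G, transition), 10 (T/C, transition), 11 (A/G, transition), 14 (A/C, transversion), 18 (A/G, transition), 20 (A/T, transversion), 23 (C/A, transversion).
Of the 8 differences, 5 transitions and 3 transversions over 23 sites: P = 5/23 = 0.217391, Q = 3/23 = 0.130435.
d = −0.5·ln(0.434783) − 0.25·ln(0.739130) = −0.5·(-0.832908) − 0.25·(-0.302281) = 0.4920.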